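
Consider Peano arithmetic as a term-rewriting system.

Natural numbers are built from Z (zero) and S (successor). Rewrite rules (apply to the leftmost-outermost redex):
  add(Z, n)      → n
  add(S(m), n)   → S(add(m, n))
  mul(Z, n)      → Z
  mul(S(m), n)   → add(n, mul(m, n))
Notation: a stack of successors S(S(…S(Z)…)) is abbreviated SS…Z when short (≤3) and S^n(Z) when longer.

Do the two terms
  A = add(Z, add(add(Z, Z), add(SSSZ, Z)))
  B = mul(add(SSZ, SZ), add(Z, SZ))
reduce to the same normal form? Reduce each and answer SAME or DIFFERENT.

Term A:
  start: add(Z, add(add(Z, Z), add(SSSZ, Z)))
  step 1: add(add(Z, Z), add(SSSZ, Z))
  step 2: add(Z, add(SSSZ, Z))
  step 3: add(SSSZ, Z)
  step 4: S(add(SSZ, Z))
  step 5: S(S(add(SZ, Z)))
  step 6: S(S(S(add(Z, Z))))
  step 7: SSSZ

Term B:
  start: mul(add(SSZ, SZ), add(Z, SZ))
  step 1: mul(S(add(SZ, SZ)), add(Z, SZ))
  step 2: add(add(Z, SZ), mul(add(SZ, SZ), add(Z, SZ)))
  step 3: add(SZ, mul(add(SZ, SZ), add(Z, SZ)))
  step 4: S(add(Z, mul(add(SZ, SZ), add(Z, SZ))))
  step 5: S(mul(add(SZ, SZ), add(Z, SZ)))
  step 6: S(mul(S(add(Z, SZ)), add(Z, SZ)))
  step 7: S(add(add(Z, SZ), mul(add(Z, SZ), add(Z, SZ))))
  step 8: S(add(SZ, mul(add(Z, SZ), add(Z, SZ))))
  step 9: S(S(add(Z, mul(add(Z, SZ), add(Z, SZ)))))
  step 10: S(S(mul(add(Z, SZ), add(Z, SZ))))
  step 11: S(S(mul(SZ, add(Z, SZ))))
  step 12: S(S(add(add(Z, SZ), mul(Z, add(Z, SZ)))))
  step 13: S(S(add(SZ, mul(Z, add(Z, SZ)))))
  step 14: S(S(S(add(Z, mul(Z, add(Z, SZ))))))
  step 15: S(S(S(mul(Z, add(Z, SZ)))))
  step 16: SSSZ

Answer: SAME — A ⇓ SSSZ, B ⇓ SSSZ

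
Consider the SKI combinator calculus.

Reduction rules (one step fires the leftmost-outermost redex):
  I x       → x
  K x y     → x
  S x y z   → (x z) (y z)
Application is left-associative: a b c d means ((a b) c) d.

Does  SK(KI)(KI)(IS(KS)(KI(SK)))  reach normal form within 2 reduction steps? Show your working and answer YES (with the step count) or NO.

Answer: NO — after 2 steps the term is KI(IS(KS)(KI(SK))), not yet normal

Working:
  start: SK(KI)(KI)(IS(KS)(KI(SK)))
  [1] K(KI)(KI(KI))(IS(KS)(KI(SK)))
  [2] KI(IS(KS)(KI(SK)))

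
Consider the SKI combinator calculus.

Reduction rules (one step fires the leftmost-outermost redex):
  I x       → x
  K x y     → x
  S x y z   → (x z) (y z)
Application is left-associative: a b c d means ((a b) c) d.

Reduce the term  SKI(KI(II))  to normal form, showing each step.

Answer: normal form = I  (in 3 steps)

Reduction:
  start: SKI(KI(II))
  →1  K(KI(II))(I(KI(II)))
  →2  KI(II)
  →3  I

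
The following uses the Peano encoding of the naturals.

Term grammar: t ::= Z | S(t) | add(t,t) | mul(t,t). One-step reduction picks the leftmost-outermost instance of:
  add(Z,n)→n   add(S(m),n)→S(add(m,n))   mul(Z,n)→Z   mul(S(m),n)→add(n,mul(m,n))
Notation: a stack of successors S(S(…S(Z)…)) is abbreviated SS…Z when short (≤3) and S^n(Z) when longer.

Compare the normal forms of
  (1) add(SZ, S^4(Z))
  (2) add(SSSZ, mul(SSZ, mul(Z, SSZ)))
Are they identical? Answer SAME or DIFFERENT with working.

Term A:
  start: add(SZ, S^4(Z))
  [1] S(add(Z, S^4(Z)))
  [2] S^5(Z)

Term B:
  start: add(SSSZ, mul(SSZ, mul(Z, SSZ)))
  [1] S(add(SSZ, mul(SSZ, mul(Z, SSZ))))
  [2] S(S(add(SZ, mul(SSZ, mul(Z, SSZ)))))
  [3] S(S(S(add(Z, mul(SSZ, mul(Z, SSZ))))))
  [4] S(S(S(mul(SSZ, mul(Z, SSZ)))))
  [5] S(S(S(add(mul(Z, SSZ), mul(SZ, mul(Z, SSZ))))))
  [6] S(S(S(add(Z, mul(SZ, mul(Z, SSZ))))))
  [7] S(S(S(mul(SZ, mul(Z, SSZ)))))
  [8] S(S(S(add(mul(Z, SSZ), mul(Z, mul(Z, SSZ))))))
  [9] S(S(S(add(Z, mul(Z, mul(Z, SSZ))))))
  [10] S(S(S(mul(Z, mul(Z, SSZ)))))
  [11] SSSZ

Answer: DIFFERENT — A ⇓ S^5(Z), B ⇓ SSSZ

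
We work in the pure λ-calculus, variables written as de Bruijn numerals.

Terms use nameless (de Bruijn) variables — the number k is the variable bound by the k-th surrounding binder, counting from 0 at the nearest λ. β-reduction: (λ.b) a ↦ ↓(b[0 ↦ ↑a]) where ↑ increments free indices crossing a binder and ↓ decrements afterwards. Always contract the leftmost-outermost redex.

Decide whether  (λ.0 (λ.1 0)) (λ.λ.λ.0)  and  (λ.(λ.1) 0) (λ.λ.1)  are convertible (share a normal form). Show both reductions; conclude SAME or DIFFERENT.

Answer: DIFFERENT — A ⇓ λ.λ.0, B ⇓ λ.λ.1

Derivation:
Term A:
  start: (λ.0 (λ.1 0)) (λ.λ.λ.0)
  →1  (λ.λ.λ.0) (λ.(λ.λ.λ.0) 0)
  →2  λ.λ.0

Term B:
  start: (λ.(λ.1) 0) (λ.λ.1)
  →1  (λ.λ.λ.1) (λ.λ.1)
  →2  λ.λ.1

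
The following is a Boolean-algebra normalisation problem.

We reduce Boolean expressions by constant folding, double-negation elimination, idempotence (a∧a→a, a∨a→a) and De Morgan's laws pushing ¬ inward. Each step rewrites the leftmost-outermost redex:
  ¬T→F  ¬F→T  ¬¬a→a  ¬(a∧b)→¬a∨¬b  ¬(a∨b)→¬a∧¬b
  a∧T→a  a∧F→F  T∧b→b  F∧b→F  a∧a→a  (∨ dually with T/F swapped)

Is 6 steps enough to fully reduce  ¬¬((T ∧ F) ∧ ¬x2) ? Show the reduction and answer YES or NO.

  start: ¬¬((T ∧ F) ∧ ¬x2)
  →1  (T ∧ F) ∧ ¬x2
  →2  F ∧ ¬x2
  →3  F

Answer: YES — reaches normal form F in 3 ≤ 6 steps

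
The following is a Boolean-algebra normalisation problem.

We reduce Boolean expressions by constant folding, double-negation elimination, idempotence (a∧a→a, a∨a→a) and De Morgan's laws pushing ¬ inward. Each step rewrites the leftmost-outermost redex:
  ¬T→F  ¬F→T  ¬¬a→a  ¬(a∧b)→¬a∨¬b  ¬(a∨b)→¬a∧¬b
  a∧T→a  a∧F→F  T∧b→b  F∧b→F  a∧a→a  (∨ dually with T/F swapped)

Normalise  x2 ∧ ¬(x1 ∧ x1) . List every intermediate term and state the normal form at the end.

  start: x2 ∧ ¬(x1 ∧ x1)
  →1  x2 ∧ (¬x1 ∨ ¬x1)
  →2  x2 ∧ ¬x1

Answer: normal form = x2 ∧ ¬x1  (in 2 steps)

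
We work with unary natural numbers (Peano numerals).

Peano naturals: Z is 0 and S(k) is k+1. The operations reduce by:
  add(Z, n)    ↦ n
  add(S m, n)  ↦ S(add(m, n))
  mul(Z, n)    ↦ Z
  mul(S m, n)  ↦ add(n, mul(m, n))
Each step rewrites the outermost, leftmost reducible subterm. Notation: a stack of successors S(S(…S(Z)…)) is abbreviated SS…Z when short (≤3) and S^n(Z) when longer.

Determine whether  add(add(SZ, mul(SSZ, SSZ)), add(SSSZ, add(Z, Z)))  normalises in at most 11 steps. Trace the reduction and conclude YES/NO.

Answer: NO — after 11 steps the term is S(S(S(add(S(add(SZ, mul(Z, SSZ))), add(SSSZ, add(Z, Z)))))), not yet normal

Working:
  start: add(add(SZ, mul(SSZ, SSZ)), add(SSSZ, add(Z, Z)))
  →1  add(S(add(Z, mul(SSZ, SSZ))), add(SSSZ, add(Z, Z)))
  →2  S(add(add(Z, mul(SSZ, SSZ)), add(SSSZ, add(Z, Z))))
  →3  S(add(mul(SSZ, SSZ), add(SSSZ, add(Z, Z))))
  →4  S(add(add(SSZ, mul(SZ, SSZ)), add(SSSZ, add(Z, Z))))
  →5  S(add(S(add(SZ, mul(SZ, SSZ))), add(SSSZ, add(Z, Z))))
  →6  S(S(add(add(SZ, mul(SZ, SSZ)), add(SSSZ, add(Z, Z)))))
  →7  S(S(add(S(add(Z, mul(SZ, SSZ))), add(SSSZ, add(Z, Z)))))
  →8  S(S(S(add(add(Z, mul(SZ, SSZ)), add(SSSZ, add(Z, Z))))))
  →9  S(S(S(add(mul(SZ, SSZ), add(SSSZ, add(Z, Z))))))
  →10  S(S(S(add(add(SSZ, mul(Z, SSZ)), add(SSSZ, add(Z, Z))))))
  →11  S(S(S(add(S(add(SZ, mul(Z, SSZ))), add(SSSZ, add(Z, Z))))))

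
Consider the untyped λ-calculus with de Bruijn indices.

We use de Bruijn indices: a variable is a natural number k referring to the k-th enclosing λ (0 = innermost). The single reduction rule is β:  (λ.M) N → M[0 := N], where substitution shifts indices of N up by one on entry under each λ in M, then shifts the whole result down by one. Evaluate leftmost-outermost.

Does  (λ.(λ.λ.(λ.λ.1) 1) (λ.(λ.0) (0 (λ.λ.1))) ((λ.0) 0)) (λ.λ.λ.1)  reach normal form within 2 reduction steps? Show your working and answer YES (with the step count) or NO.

Answer: NO — after 2 steps the term is (λ.(λ.λ.1) (λ.(λ.0) (0 (λ.λ.1)))) ((λ.0) (λ.λ.λ.1)), not yet normal

Reduction:
  start: (λ.(λ.λ.(λ.λ.1) 1) (λ.(λ.0) (0 (λ.λ.1))) ((λ.0) 0)) (λ.λ.λ.1)
  [1] (λ.λ.(λ.λ.1) 1) (λ.(λ.0) (0 (λ.λ.1))) ((λ.0) (λ.λ.λ.1))
  [2] (λ.(λ.λ.1) (λ.(λ.0) (0 (λ.λ.1)))) ((λ.0) (λ.λ.λ.1))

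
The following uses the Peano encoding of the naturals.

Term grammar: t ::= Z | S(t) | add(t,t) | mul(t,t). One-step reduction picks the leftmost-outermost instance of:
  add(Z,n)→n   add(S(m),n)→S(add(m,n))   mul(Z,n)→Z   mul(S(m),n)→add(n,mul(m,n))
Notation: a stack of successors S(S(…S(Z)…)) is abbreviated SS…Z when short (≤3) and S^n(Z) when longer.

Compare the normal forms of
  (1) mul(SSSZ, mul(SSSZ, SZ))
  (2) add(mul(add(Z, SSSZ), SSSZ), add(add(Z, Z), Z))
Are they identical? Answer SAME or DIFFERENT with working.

Answer: SAME — A ⇓ S^9(Z), B ⇓ S^9(Z)

Derivation:
Term A:
  start: mul(SSSZ, mul(SSSZ, SZ))
  →1  add(mul(SSSZ, SZ), mul(SSZ, mul(SSSZ, SZ)))
  →2  add(add(SZ, mul(SSZ, SZ)), mul(SSZ, mul(SSSZ, SZ)))
  →3  add(S(add(Z, mul(SSZ, SZ))), mul(SSZ, mul(SSSZ, SZ)))
  →4  S(add(add(Z, mul(SSZ, SZ)), mul(SSZ, mul(SSSZ, SZ))))
  →5  S(add(mul(SSZ, SZ), mul(SSZ, mul(SSSZ, SZ))))
  →6  S(add(add(SZ, mul(SZ, SZ)), mul(SSZ, mul(SSSZ, SZ))))
  →7  S(add(S(add(Z, mul(SZ, SZ))), mul(SSZ, mul(SSSZ, SZ))))
  →8  S(S(add(add(Z, mul(SZ, SZ)), mul(SSZ, mul(SSSZ, SZ)))))
  →9  S(S(add(mul(SZ, SZ), mul(SSZ, mul(SSSZ, SZ)))))
  →10  S(S(add(add(SZ, mul(Z, SZ)), mul(SSZ, mul(SSSZ, SZ)))))
  →11  S(S(add(S(add(Z, mul(Z, SZ))), mul(SSZ, mul(SSSZ, SZ)))))
  →12  S(S(S(add(add(Z, mul(Z, SZ)), mul(SSZ, mul(SSSZ, SZ))))))
  →13  S(S(S(add(mul(Z, SZ), mul(SSZ, mul(SSSZ, SZ))))))
  →14  S(S(S(add(Z, mul(SSZ, mul(SSSZ, SZ))))))
  →15  S(S(S(mul(SSZ, mul(SSSZ, SZ)))))
  →16  S(S(S(add(mul(SSSZ, SZ), mul(SZ, mul(SSSZ, SZ))))))
  →17  S(S(S(add(add(SZ, mul(SSZ, SZ)), mul(SZ, mul(SSSZ, SZ))))))
  →18  S(S(S(add(S(add(Z, mul(SSZ, SZ))), mul(SZ, mul(SSSZ, SZ))))))
  →19  S(S(S(S(add(add(Z, mul(SSZ, SZ)), mul(SZ, mul(SSSZ, SZ)))))))
  →20  S(S(S(S(add(mul(SSZ, SZ), mul(SZ, mul(SSSZ, SZ)))))))
  →21  S(S(S(S(add(add(SZ, mul(SZ, SZ)), mul(SZ, mul(SSSZ, SZ)))))))
  →22  S(S(S(S(add(S(add(Z, mul(SZ, SZ))), mul(SZ, mul(SSSZ, SZ)))))))
  →23  S(S(S(S(S(add(add(Z, mul(SZ, SZ)), mul(SZ, mul(SSSZ, SZ))))))))
  →24  S(S(S(S(S(add(mul(SZ, SZ), mul(SZ, mul(SSSZ, SZ))))))))
  →25  S(S(S(S(S(add(add(SZ, mul(Z, SZ)), mul(SZ, mul(SSSZ, SZ))))))))
  →26  S(S(S(S(S(add(S(add(Z, mul(Z, SZ))), mul(SZ, mul(SSSZ, SZ))))))))
  →27  S(S(S(S(S(S(add(add(Z, mul(Z, SZ)), mul(SZ, mul(SSSZ, SZ)))))))))
  →28  S(S(S(S(S(S(add(mul(Z, SZ), mul(SZ, mul(SSSZ, SZ)))))))))
  →29  S(S(S(S(S(S(add(Z, mul(SZ, mul(SSSZ, SZ)))))))))
  →30  S(S(S(S(S(S(mul(SZ, mul(SSSZ, SZ))))))))
  →31  S(S(S(S(S(S(add(mul(SSSZ, SZ), mul(Z, mul(SSSZ, SZ)))))))))
  →32  S(S(S(S(S(S(add(add(SZ, mul(SSZ, SZ)), mul(Z, mul(SSSZ, SZ)))))))))
  →33  S(S(S(S(S(S(add(S(add(Z, mul(SSZ, SZ))), mul(Z, mul(SSSZ, SZ)))))))))
  →34  S(S(S(S(S(S(S(add(add(Z, mul(SSZ, SZ)), mul(Z, mul(SSSZ, SZ))))))))))
  →35  S(S(S(S(S(S(S(add(mul(SSZ, SZ), mul(Z, mul(SSSZ, SZ))))))))))
  →36  S(S(S(S(S(S(S(add(add(SZ, mul(SZ, SZ)), mul(Z, mul(SSSZ, SZ))))))))))
  →37  S(S(S(S(S(S(S(add(S(add(Z, mul(SZ, SZ))), mul(Z, mul(SSSZ, SZ))))))))))
  →38  S(S(S(S(S(S(S(S(add(add(Z, mul(SZ, SZ)), mul(Z, mul(SSSZ, SZ)))))))))))
  →39  S(S(S(S(S(S(S(S(add(mul(SZ, SZ), mul(Z, mul(SSSZ, SZ)))))))))))
  →40  S(S(S(S(S(S(S(S(add(add(SZ, mul(Z, SZ)), mul(Z, mul(SSSZ, SZ)))))))))))
  →41  S(S(S(S(S(S(S(S(add(S(add(Z, mul(Z, SZ))), mul(Z, mul(SSSZ, SZ)))))))))))
  →42  S(S(S(S(S(S(S(S(S(add(add(Z, mul(Z, SZ)), mul(Z, mul(SSSZ, SZ))))))))))))
  →43  S(S(S(S(S(S(S(S(S(add(mul(Z, SZ), mul(Z, mul(SSSZ, SZ))))))))))))
  →44  S(S(S(S(S(S(S(S(S(add(Z, mul(Z, mul(SSSZ, SZ))))))))))))
  →45  S(S(S(S(S(S(S(S(S(mul(Z, mul(SSSZ, SZ)))))))))))
  →46  S^9(Z)

Term B:
  start: add(mul(add(Z, SSSZ), SSSZ), add(add(Z, Z), Z))
  →1  add(mul(SSSZ, SSSZ), add(add(Z, Z), Z))
  →2  add(add(SSSZ, mul(SSZ, SSSZ)), add(add(Z, Z), Z))
  →3  add(S(add(SSZ, mul(SSZ, SSSZ))), add(add(Z, Z), Z))
  →4  S(add(add(SSZ, mul(SSZ, SSSZ)), add(add(Z, Z), Z)))
  →5  S(add(S(add(SZ, mul(SSZ, SSSZ))), add(add(Z, Z), Z)))
  →6  S(S(add(add(SZ, mul(SSZ, SSSZ)), add(add(Z, Z), Z))))
  →7  S(S(add(S(add(Z, mul(SSZ, SSSZ))), add(add(Z, Z), Z))))
  →8  S(S(S(add(add(Z, mul(SSZ, SSSZ)), add(add(Z, Z), Z)))))
  →9  S(S(S(add(mul(SSZ, SSSZ), add(add(Z, Z), Z)))))
  →10  S(S(S(add(add(SSSZ, mul(SZ, SSSZ)), add(add(Z, Z), Z)))))
  →11  S(S(S(add(S(add(SSZ, mul(SZ, SSSZ))), add(add(Z, Z), Z)))))
  →12  S(S(S(S(add(add(SSZ, mul(SZ, SSSZ)), add(add(Z, Z), Z))))))
  →13  S(S(S(S(add(S(add(SZ, mul(SZ, SSSZ))), add(add(Z, Z), Z))))))
  →14  S(S(S(S(S(add(add(SZ, mul(SZ, SSSZ)), add(add(Z, Z), Z)))))))
  →15  S(S(S(S(S(add(S(add(Z, mul(SZ, SSSZ))), add(add(Z, Z), Z)))))))
  →16  S(S(S(S(S(S(add(add(Z, mul(SZ, SSSZ)), add(add(Z, Z), Z))))))))
  →17  S(S(S(S(S(S(add(mul(SZ, SSSZ), add(add(Z, Z), Z))))))))
  →18  S(S(S(S(S(S(add(add(SSSZ, mul(Z, SSSZ)), add(add(Z, Z), Z))))))))
  →19  S(S(S(S(S(S(add(S(add(SSZ, mul(Z, SSSZ))), add(add(Z, Z), Z))))))))
  →20  S(S(S(S(S(S(S(add(add(SSZ, mul(Z, SSSZ)), add(add(Z, Z), Z)))))))))
  →21  S(S(S(S(S(S(S(add(S(add(SZ, mul(Z, SSSZ))), add(add(Z, Z), Z)))))))))
  →22  S(S(S(S(S(S(S(S(add(add(SZ, mul(Z, SSSZ)), add(add(Z, Z), Z))))))))))
  →23  S(S(S(S(S(S(S(S(add(S(add(Z, mul(Z, SSSZ))), add(add(Z, Z), Z))))))))))
  →24  S(S(S(S(S(S(S(S(S(add(add(Z, mul(Z, SSSZ)), add(add(Z, Z), Z)))))))))))
  →25  S(S(S(S(S(S(S(S(S(add(mul(Z, SSSZ), add(add(Z, Z), Z)))))))))))
  →26  S(S(S(S(S(S(S(S(S(add(Z, add(add(Z, Z), Z)))))))))))
  →27  S(S(S(S(S(S(S(S(S(add(add(Z, Z), Z))))))))))
  →28  S(S(S(S(S(S(S(S(S(add(Z, Z))))))))))
  →29  S^9(Z)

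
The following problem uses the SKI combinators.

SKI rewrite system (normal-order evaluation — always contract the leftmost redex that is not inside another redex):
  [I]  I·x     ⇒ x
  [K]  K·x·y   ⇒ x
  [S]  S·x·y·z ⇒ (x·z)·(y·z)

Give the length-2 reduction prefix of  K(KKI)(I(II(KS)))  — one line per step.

  start: K(KKI)(I(II(KS)))
  [1] KKI
  [2] K

Answer: after 2 steps: K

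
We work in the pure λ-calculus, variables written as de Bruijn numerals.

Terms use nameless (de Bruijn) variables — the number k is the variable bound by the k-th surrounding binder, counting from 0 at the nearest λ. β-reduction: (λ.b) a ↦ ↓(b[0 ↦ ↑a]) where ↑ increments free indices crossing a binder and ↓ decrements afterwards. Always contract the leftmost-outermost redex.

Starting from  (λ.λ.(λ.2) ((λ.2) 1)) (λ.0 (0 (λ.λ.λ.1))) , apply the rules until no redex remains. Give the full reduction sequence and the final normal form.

Answer: normal form = λ.λ.0 (0 (λ.λ.λ.1))  (in 2 steps)

Derivation:
  start: (λ.λ.(λ.2) ((λ.2) 1)) (λ.0 (0 (λ.λ.λ.1)))
  step 1: λ.(λ.λ.0 (0 (λ.λ.λ.1))) ((λ.λ.0 (0 (λ.λ.λ.1))) (λ.0 (0 (λ.λ.λ.1))))
  step 2: λ.λ.0 (0 (λ.λ.λ.1))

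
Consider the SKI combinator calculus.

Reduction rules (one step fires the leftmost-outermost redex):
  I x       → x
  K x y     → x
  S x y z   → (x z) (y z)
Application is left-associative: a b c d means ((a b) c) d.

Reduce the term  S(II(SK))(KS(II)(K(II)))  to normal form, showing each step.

Answer: normal form = S(SK)(S(KI))  (in 4 steps)

Derivation:
  start: S(II(SK))(KS(II)(K(II)))
  [1] S(I(SK))(KS(II)(K(II)))
  [2] S(SK)(KS(II)(K(II)))
  [3] S(SK)(S(K(II)))
  [4] S(SK)(S(KI))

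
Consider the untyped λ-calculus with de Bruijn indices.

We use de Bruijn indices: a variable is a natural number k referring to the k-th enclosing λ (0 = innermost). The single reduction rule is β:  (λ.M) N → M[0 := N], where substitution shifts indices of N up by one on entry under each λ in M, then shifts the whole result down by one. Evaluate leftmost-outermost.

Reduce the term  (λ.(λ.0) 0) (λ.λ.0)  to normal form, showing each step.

  start: (λ.(λ.0) 0) (λ.λ.0)
  →1  (λ.0) (λ.λ.0)
  →2  λ.λ.0

Answer: normal form = λ.λ.0  (in 2 steps)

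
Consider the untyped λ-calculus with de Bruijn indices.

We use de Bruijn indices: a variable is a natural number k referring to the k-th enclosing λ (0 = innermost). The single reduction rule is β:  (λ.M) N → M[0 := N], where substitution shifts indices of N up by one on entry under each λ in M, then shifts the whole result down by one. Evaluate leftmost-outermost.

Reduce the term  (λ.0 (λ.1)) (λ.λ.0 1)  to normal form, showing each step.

Answer: normal form = λ.0 (λ.λ.λ.0 1)  (in 2 steps)

Derivation:
  start: (λ.0 (λ.1)) (λ.λ.0 1)
  step 1: (λ.λ.0 1) (λ.λ.λ.0 1)
  step 2: λ.0 (λ.λ.λ.0 1)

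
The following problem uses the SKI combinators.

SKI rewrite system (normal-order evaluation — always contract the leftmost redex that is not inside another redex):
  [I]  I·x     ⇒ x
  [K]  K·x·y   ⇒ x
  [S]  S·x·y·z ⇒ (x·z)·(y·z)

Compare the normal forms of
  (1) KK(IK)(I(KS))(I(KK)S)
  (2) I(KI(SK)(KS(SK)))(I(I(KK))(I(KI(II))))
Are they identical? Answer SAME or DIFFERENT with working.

Term A:
  start: KK(IK)(I(KS))(I(KK)S)
  [1] K(I(KS))(I(KK)S)
  [2] I(KS)
  [3] KS

Term B:
  start: I(KI(SK)(KS(SK)))(I(I(KK))(I(KI(II))))
  [1] KI(SK)(KS(SK))(I(I(KK))(I(KI(II))))
  [2] I(KS(SK))(I(I(KK))(I(KI(II))))
  [3] KS(SK)(I(I(KK))(I(KI(II))))
  [4] S(I(I(KK))(I(KI(II))))
  [5] S(I(KK)(I(KI(II))))
  [6] S(KK(I(KI(II))))
  [7] SK

Answer: DIFFERENT — A ⇓ KS, B ⇓ SK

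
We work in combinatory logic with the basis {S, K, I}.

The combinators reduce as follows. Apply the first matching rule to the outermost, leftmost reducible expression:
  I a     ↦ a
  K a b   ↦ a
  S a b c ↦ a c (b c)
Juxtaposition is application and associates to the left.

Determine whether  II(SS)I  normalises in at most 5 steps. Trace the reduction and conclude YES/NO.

Answer: YES — reaches normal form SSI in 2 ≤ 5 steps

Derivation:
  start: II(SS)I
  →1  I(SS)I
  →2  SSI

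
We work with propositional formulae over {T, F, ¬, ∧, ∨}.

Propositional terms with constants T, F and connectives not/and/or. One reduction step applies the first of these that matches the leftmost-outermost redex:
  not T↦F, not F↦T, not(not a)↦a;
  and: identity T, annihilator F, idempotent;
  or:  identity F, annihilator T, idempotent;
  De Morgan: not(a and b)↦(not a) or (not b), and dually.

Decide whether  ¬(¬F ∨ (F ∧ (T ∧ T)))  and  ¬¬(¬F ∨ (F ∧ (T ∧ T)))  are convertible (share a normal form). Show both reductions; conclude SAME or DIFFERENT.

Term A:
  start: ¬(¬F ∨ (F ∧ (T ∧ T)))
  →1  ¬¬F ∧ ¬(F ∧ (T ∧ T))
  →2  F ∧ ¬(F ∧ (T ∧ T))
  →3  F

Term B:
  start: ¬¬(¬F ∨ (F ∧ (T ∧ T)))
  →1  ¬F ∨ (F ∧ (T ∧ T))
  →2  T ∨ (F ∧ (T ∧ T))
  →3  T

Answer: DIFFERENT — A ⇓ F, B ⇓ T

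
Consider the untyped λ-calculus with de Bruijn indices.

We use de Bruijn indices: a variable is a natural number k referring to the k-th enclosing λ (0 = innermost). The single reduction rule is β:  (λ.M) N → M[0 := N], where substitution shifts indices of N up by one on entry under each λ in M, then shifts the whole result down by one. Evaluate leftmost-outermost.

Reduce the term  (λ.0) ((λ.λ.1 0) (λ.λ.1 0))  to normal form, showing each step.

Answer: normal form = λ.λ.1 0  (in 3 steps)

Working:
  start: (λ.0) ((λ.λ.1 0) (λ.λ.1 0))
  [1] (λ.λ.1 0) (λ.λ.1 0)
  [2] λ.(λ.λ.1 0) 0
  [3] λ.λ.1 0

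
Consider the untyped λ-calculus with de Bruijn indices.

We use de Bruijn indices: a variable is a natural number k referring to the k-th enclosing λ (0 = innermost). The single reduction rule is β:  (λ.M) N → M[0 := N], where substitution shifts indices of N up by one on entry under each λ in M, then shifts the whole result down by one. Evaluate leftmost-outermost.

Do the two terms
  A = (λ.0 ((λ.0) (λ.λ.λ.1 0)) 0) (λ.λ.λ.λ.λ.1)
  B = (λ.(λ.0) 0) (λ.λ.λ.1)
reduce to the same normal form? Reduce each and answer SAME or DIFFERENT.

Answer: SAME — A ⇓ λ.λ.λ.1, B ⇓ λ.λ.λ.1

Working:
Term A:
  start: (λ.0 ((λ.0) (λ.λ.λ.1 0)) 0) (λ.λ.λ.λ.λ.1)
  →1  (λ.λ.λ.λ.λ.1) ((λ.0) (λ.λ.λ.1 0)) (λ.λ.λ.λ.λ.1)
  →2  (λ.λ.λ.λ.1) (λ.λ.λ.λ.λ.1)
  →3  λ.λ.λ.1

Term B:
  start: (λ.(λ.0) 0) (λ.λ.λ.1)
  →1  (λ.0) (λ.λ.λ.1)
  →2  λ.λ.λ.1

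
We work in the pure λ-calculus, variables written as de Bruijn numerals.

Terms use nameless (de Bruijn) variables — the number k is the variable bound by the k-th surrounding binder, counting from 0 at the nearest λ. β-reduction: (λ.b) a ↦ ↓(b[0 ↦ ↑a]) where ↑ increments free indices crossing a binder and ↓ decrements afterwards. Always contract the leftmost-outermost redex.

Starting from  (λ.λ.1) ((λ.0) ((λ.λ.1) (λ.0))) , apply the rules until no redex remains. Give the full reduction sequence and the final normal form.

Answer: normal form = λ.λ.λ.0  (in 3 steps)

Derivation:
  start: (λ.λ.1) ((λ.0) ((λ.λ.1) (λ.0)))
  [1] λ.(λ.0) ((λ.λ.1) (λ.0))
  [2] λ.(λ.λ.1) (λ.0)
  [3] λ.λ.λ.0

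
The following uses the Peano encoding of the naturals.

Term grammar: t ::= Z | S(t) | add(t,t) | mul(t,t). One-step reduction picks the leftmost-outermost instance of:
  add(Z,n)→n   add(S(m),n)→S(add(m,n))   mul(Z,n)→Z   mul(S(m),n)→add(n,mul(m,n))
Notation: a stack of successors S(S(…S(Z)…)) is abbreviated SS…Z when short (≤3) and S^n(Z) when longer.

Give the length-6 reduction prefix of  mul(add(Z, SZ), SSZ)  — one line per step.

  start: mul(add(Z, SZ), SSZ)
  [1] mul(SZ, SSZ)
  [2] add(SSZ, mul(Z, SSZ))
  [3] S(add(SZ, mul(Z, SSZ)))
  [4] S(S(add(Z, mul(Z, SSZ))))
  [5] S(S(mul(Z, SSZ)))
  [6] SSZ

Answer: after 6 steps: SSZ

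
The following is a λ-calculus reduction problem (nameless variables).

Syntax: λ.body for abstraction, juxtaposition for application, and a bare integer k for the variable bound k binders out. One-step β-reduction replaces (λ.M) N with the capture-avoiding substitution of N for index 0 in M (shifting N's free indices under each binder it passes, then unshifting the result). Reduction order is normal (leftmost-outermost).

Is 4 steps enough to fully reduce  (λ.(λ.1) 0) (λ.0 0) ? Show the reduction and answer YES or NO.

Answer: YES — reaches normal form λ.0 0 in 2 ≤ 4 steps

Working:
  start: (λ.(λ.1) 0) (λ.0 0)
  step 1: (λ.λ.0 0) (λ.0 0)
  step 2: λ.0 0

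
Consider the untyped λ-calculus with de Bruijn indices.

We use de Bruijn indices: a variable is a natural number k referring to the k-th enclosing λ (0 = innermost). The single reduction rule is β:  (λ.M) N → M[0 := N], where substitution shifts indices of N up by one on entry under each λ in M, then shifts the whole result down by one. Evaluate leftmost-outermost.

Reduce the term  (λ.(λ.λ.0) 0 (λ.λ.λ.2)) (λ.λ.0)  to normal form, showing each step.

  start: (λ.(λ.λ.0) 0 (λ.λ.λ.2)) (λ.λ.0)
  [1] (λ.λ.0) (λ.λ.0) (λ.λ.λ.2)
  [2] (λ.0) (λ.λ.λ.2)
  [3] λ.λ.λ.2

Answer: normal form = λ.λ.λ.2  (in 3 steps)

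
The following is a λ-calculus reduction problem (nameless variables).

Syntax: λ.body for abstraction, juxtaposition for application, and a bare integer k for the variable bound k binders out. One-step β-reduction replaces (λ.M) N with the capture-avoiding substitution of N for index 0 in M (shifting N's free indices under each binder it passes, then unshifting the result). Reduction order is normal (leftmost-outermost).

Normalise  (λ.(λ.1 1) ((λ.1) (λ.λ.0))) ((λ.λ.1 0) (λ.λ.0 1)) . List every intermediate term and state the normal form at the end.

  start: (λ.(λ.1 1) ((λ.1) (λ.λ.0))) ((λ.λ.1 0) (λ.λ.0 1))
  step 1: (λ.(λ.λ.1 0) (λ.λ.0 1) ((λ.λ.1 0) (λ.λ.0 1))) ((λ.(λ.λ.1 0) (λ.λ.0 1)) (λ.λ.0))
  step 2: (λ.λ.1 0) (λ.λ.0 1) ((λ.λ.1 0) (λ.λ.0 1))
  step 3: (λ.(λ.λ.0 1) 0) ((λ.λ.1 0) (λ.λ.0 1))
  step 4: (λ.λ.0 1) ((λ.λ.1 0) (λ.λ.0 1))
  step 5: λ.0 ((λ.λ.1 0) (λ.λ.0 1))
  step 6: λ.0 (λ.(λ.λ.0 1) 0)
  step 7: λ.0 (λ.λ.0 1)

Answer: normal form = λ.0 (λ.λ.0 1)  (in 7 steps)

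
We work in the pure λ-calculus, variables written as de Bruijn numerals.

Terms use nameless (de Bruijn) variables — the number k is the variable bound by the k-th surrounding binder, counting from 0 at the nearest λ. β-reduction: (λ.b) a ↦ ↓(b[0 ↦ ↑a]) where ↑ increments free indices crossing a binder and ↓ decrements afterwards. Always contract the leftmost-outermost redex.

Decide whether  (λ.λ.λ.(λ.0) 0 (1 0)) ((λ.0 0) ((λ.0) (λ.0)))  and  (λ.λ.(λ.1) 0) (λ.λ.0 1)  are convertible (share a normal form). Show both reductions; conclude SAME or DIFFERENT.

Answer: DIFFERENT — A ⇓ λ.λ.0 (1 0), B ⇓ λ.0

Derivation:
Term A:
  start: (λ.λ.λ.(λ.0) 0 (1 0)) ((λ.0 0) ((λ.0) (λ.0)))
  [1] λ.λ.(λ.0) 0 (1 0)
  [2] λ.λ.0 (1 0)

Term B:
  start: (λ.λ.(λ.1) 0) (λ.λ.0 1)
  [1] λ.(λ.1) 0
  [2] λ.0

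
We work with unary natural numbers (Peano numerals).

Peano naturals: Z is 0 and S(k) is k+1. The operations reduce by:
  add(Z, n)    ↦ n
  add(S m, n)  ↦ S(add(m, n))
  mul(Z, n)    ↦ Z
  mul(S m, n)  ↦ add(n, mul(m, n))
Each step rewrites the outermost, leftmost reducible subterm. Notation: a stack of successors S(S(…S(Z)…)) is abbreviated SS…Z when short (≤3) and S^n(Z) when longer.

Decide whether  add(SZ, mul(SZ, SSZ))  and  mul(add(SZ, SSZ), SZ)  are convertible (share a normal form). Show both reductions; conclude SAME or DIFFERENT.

Term A:
  start: add(SZ, mul(SZ, SSZ))
  →1  S(add(Z, mul(SZ, SSZ)))
  →2  S(mul(SZ, SSZ))
  →3  S(add(SSZ, mul(Z, SSZ)))
  →4  S(S(add(SZ, mul(Z, SSZ))))
  →5  S(S(S(add(Z, mul(Z, SSZ)))))
  →6  S(S(S(mul(Z, SSZ))))
  →7  SSSZ

Term B:
  start: mul(add(SZ, SSZ), SZ)
  →1  mul(S(add(Z, SSZ)), SZ)
  →2  add(SZ, mul(add(Z, SSZ), SZ))
  →3  S(add(Z, mul(add(Z, SSZ), SZ)))
  →4  S(mul(add(Z, SSZ), SZ))
  →5  S(mul(SSZ, SZ))
  →6  S(add(SZ, mul(SZ, SZ)))
  →7  S(S(add(Z, mul(SZ, SZ))))
  →8  S(S(mul(SZ, SZ)))
  →9  S(S(add(SZ, mul(Z, SZ))))
  →10  S(S(S(add(Z, mul(Z, SZ)))))
  →11  S(S(S(mul(Z, SZ))))
  →12  SSSZ

Answer: SAME — A ⇓ SSSZ, B ⇓ SSSZ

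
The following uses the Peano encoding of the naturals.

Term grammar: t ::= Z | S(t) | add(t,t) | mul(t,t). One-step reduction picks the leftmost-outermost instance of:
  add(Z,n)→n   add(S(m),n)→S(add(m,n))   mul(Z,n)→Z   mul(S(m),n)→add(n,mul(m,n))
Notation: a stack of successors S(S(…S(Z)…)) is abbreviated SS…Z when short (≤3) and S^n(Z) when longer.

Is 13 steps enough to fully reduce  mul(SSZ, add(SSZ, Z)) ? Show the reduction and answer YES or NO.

  start: mul(SSZ, add(SSZ, Z))
  step 1: add(add(SSZ, Z), mul(SZ, add(SSZ, Z)))
  step 2: add(S(add(SZ, Z)), mul(SZ, add(SSZ, Z)))
  step 3: S(add(add(SZ, Z), mul(SZ, add(SSZ, Z))))
  step 4: S(add(S(add(Z, Z)), mul(SZ, add(SSZ, Z))))
  step 5: S(S(add(add(Z, Z), mul(SZ, add(SSZ, Z)))))
  step 6: S(S(add(Z, mul(SZ, add(SSZ, Z)))))
  step 7: S(S(mul(SZ, add(SSZ, Z))))
  step 8: S(S(add(add(SSZ, Z), mul(Z, add(SSZ, Z)))))
  step 9: S(S(add(S(add(SZ, Z)), mul(Z, add(SSZ, Z)))))
  step 10: S(S(S(add(add(SZ, Z), mul(Z, add(SSZ, Z))))))
  step 11: S(S(S(add(S(add(Z, Z)), mul(Z, add(SSZ, Z))))))
  step 12: S(S(S(S(add(add(Z, Z), mul(Z, add(SSZ, Z)))))))
  step 13: S(S(S(S(add(Z, mul(Z, add(SSZ, Z)))))))

Answer: NO — after 13 steps the term is S(S(S(S(add(Z, mul(Z, add(SSZ, Z))))))), not yet normal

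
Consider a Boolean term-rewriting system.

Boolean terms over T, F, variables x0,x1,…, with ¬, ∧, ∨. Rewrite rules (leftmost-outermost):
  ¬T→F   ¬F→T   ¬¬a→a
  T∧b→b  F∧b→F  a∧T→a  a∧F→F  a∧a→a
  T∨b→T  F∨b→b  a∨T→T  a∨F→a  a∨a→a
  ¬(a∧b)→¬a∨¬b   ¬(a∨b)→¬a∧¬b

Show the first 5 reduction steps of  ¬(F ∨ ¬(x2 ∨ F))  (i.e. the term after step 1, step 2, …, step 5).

Answer: after 5 steps: x2

Working:
  start: ¬(F ∨ ¬(x2 ∨ F))
  →1  ¬F ∧ ¬¬(x2 ∨ F)
  →2  T ∧ ¬¬(x2 ∨ F)
  →3  ¬¬(x2 ∨ F)
  →4  x2 ∨ F
  →5  x2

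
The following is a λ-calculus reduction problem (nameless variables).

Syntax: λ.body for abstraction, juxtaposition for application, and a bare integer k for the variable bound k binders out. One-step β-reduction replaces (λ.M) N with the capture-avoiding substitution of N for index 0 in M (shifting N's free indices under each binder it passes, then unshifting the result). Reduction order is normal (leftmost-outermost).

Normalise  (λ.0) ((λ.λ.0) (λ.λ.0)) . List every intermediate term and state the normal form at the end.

  start: (λ.0) ((λ.λ.0) (λ.λ.0))
  →1  (λ.λ.0) (λ.λ.0)
  →2  λ.0

Answer: normal form = λ.0  (in 2 steps)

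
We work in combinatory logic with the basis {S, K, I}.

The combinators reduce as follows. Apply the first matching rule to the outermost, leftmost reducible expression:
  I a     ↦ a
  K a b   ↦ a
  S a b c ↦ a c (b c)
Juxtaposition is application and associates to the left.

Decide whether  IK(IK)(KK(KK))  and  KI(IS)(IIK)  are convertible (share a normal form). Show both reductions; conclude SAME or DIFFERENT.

Term A:
  start: IK(IK)(KK(KK))
  [1] K(IK)(KK(KK))
  [2] IK
  [3] K

Term B:
  start: KI(IS)(IIK)
  [1] I(IIK)
  [2] IIK
  [3] IK
  [4] K

Answer: SAME — A ⇓ K, B ⇓ K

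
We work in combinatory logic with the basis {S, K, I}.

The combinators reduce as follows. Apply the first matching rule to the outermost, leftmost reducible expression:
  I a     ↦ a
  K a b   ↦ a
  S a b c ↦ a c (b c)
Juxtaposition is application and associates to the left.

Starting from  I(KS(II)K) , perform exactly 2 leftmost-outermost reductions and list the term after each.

  start: I(KS(II)K)
  step 1: KS(II)K
  step 2: SK

Answer: after 2 steps: SK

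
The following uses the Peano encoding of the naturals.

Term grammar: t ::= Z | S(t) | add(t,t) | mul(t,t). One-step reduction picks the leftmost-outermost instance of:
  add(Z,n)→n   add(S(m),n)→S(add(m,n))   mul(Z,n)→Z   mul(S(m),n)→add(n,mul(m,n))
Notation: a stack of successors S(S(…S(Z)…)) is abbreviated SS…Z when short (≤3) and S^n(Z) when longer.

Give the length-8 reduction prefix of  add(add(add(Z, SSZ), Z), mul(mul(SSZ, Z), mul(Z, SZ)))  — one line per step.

Answer: after 8 steps: S(S(mul(add(Z, mul(SZ, Z)), mul(Z, SZ))))

Derivation:
  start: add(add(add(Z, SSZ), Z), mul(mul(SSZ, Z), mul(Z, SZ)))
  [1] add(add(SSZ, Z), mul(mul(SSZ, Z), mul(Z, SZ)))
  [2] add(S(add(SZ, Z)), mul(mul(SSZ, Z), mul(Z, SZ)))
  [3] S(add(add(SZ, Z), mul(mul(SSZ, Z), mul(Z, SZ))))
  [4] S(add(S(add(Z, Z)), mul(mul(SSZ, Z), mul(Z, SZ))))
  [5] S(S(add(add(Z, Z), mul(mul(SSZ, Z), mul(Z, SZ)))))
  [6] S(S(add(Z, mul(mul(SSZ, Z), mul(Z, SZ)))))
  [7] S(S(mul(mul(SSZ, Z), mul(Z, SZ))))
  [8] S(S(mul(add(Z, mul(SZ, Z)), mul(Z, SZ))))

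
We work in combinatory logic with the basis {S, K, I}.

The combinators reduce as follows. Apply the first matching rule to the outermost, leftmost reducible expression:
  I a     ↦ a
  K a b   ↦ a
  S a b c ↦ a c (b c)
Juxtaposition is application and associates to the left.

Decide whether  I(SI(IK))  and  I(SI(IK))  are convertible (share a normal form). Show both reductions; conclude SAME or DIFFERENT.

Term A:
  start: I(SI(IK))
  →1  SI(IK)
  →2  SIK

Term B:
  start: I(SI(IK))
  →1  SI(IK)
  →2  SIK

Answer: SAME — A ⇓ SIK, B ⇓ SIK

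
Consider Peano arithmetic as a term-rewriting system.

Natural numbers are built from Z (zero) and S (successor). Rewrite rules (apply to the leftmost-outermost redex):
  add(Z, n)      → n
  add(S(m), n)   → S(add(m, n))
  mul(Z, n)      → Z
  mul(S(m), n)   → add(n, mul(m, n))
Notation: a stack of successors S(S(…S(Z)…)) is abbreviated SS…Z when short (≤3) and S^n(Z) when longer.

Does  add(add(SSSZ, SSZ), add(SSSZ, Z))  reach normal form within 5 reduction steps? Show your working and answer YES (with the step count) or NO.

  start: add(add(SSSZ, SSZ), add(SSSZ, Z))
  →1  add(S(add(SSZ, SSZ)), add(SSSZ, Z))
  →2  S(add(add(SSZ, SSZ), add(SSSZ, Z)))
  →3  S(add(S(add(SZ, SSZ)), add(SSSZ, Z)))
  →4  S(S(add(add(SZ, SSZ), add(SSSZ, Z))))
  →5  S(S(add(S(add(Z, SSZ)), add(SSSZ, Z))))

Answer: NO — after 5 steps the term is S(S(add(S(add(Z, SSZ)), add(SSSZ, Z)))), not yet normal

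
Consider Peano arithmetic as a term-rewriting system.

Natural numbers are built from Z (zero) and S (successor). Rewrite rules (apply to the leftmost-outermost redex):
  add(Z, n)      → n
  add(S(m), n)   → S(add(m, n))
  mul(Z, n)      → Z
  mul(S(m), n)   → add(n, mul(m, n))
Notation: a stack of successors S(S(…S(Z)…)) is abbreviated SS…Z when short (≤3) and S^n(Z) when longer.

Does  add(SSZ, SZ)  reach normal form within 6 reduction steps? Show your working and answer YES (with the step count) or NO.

  start: add(SSZ, SZ)
  →1  S(add(SZ, SZ))
  →2  S(S(add(Z, SZ)))
  →3  SSSZ

Answer: YES — reaches normal form SSSZ in 3 ≤ 6 steps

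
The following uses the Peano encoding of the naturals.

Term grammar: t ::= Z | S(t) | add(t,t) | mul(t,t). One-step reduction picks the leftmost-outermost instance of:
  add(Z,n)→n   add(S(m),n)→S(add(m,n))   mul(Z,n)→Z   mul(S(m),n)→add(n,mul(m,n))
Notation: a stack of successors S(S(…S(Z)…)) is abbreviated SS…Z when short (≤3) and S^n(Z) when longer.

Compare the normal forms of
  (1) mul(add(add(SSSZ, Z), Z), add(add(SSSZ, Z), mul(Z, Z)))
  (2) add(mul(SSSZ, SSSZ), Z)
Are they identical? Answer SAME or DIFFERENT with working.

Answer: SAME — A ⇓ S^9(Z), B ⇓ S^9(Z)

Reduction:
Term A:
  start: mul(add(add(SSSZ, Z), Z), add(add(SSSZ, Z), mul(Z, Z)))
  step 1: mul(add(S(add(SSZ, Z)), Z), add(add(SSSZ, Z), mul(Z, Z)))
  step 2: mul(S(add(add(SSZ, Z), Z)), add(add(SSSZ, Z), mul(Z, Z)))
  step 3: add(add(add(SSSZ, Z), mul(Z, Z)), mul(add(add(SSZ, Z), Z), add(add(SSSZ, Z), mul(Z, Z))))
  step 4: add(add(S(add(SSZ, Z)), mul(Z, Z)), mul(add(add(SSZ, Z), Z), add(add(SSSZ, Z), mul(Z, Z))))
  step 5: add(S(add(add(SSZ, Z), mul(Z, Z))), mul(add(add(SSZ, Z), Z), add(add(SSSZ, Z), mul(Z, Z))))
  step 6: S(add(add(add(SSZ, Z), mul(Z, Z)), mul(add(add(SSZ, Z), Z), add(add(SSSZ, Z), mul(Z, Z)))))
  step 7: S(add(add(S(add(SZ, Z)), mul(Z, Z)), mul(add(add(SSZ, Z), Z), add(add(SSSZ, Z), mul(Z, Z)))))
  step 8: S(add(S(add(add(SZ, Z), mul(Z, Z))), mul(add(add(SSZ, Z), Z), add(add(SSSZ, Z), mul(Z, Z)))))
  step 9: S(S(add(add(add(SZ, Z), mul(Z, Z)), mul(add(add(SSZ, Z), Z), add(add(SSSZ, Z), mul(Z, Z))))))
  step 10: S(S(add(add(S(add(Z, Z)), mul(Z, Z)), mul(add(add(SSZ, Z), Z), add(add(SSSZ, Z), mul(Z, Z))))))
  step 11: S(S(add(S(add(add(Z, Z), mul(Z, Z))), mul(add(add(SSZ, Z), Z), add(add(SSSZ, Z), mul(Z, Z))))))
  step 12: S(S(S(add(add(add(Z, Z), mul(Z, Z)), mul(add(add(SSZ, Z), Z), add(add(SSSZ, Z), mul(Z, Z)))))))
  step 13: S(S(S(add(add(Z, mul(Z, Z)), mul(add(add(SSZ, Z), Z), add(add(SSSZ, Z), mul(Z, Z)))))))
  step 14: S(S(S(add(mul(Z, Z), mul(add(add(SSZ, Z), Z), add(add(SSSZ, Z), mul(Z, Z)))))))
  step 15: S(S(S(add(Z, mul(add(add(SSZ, Z), Z), add(add(SSSZ, Z), mul(Z, Z)))))))
  step 16: S(S(S(mul(add(add(SSZ, Z), Z), add(add(SSSZ, Z), mul(Z, Z))))))
  step 17: S(S(S(mul(add(S(add(SZ, Z)), Z), add(add(SSSZ, Z), mul(Z, Z))))))
  step 18: S(S(S(mul(S(add(add(SZ, Z), Z)), add(add(SSSZ, Z), mul(Z, Z))))))
  step 19: S(S(S(add(add(add(SSSZ, Z), mul(Z, Z)), mul(add(add(SZ, Z), Z), add(add(SSSZ, Z), mul(Z, Z)))))))
  step 20: S(S(S(add(add(S(add(SSZ, Z)), mul(Z, Z)), mul(add(add(SZ, Z), Z), add(add(SSSZ, Z), mul(Z, Z)))))))
  step 21: S(S(S(add(S(add(add(SSZ, Z), mul(Z, Z))), mul(add(add(SZ, Z), Z), add(add(SSSZ, Z), mul(Z, Z)))))))
  step 22: S(S(S(S(add(add(add(SSZ, Z), mul(Z, Z)), mul(add(add(SZ, Z), Z), add(add(SSSZ, Z), mul(Z, Z))))))))
  step 23: S(S(S(S(add(add(S(add(SZ, Z)), mul(Z, Z)), mul(add(add(SZ, Z), Z), add(add(SSSZ, Z), mul(Z, Z))))))))
  step 24: S(S(S(S(add(S(add(add(SZ, Z), mul(Z, Z))), mul(add(add(SZ, Z), Z), add(add(SSSZ, Z), mul(Z, Z))))))))
  step 25: S(S(S(S(S(add(add(add(SZ, Z), mul(Z, Z)), mul(add(add(SZ, Z), Z), add(add(SSSZ, Z), mul(Z, Z)))))))))
  step 26: S(S(S(S(S(add(add(S(add(Z, Z)), mul(Z, Z)), mul(add(add(SZ, Z), Z), add(add(SSSZ, Z), mul(Z, Z)))))))))
  step 27: S(S(S(S(S(add(S(add(add(Z, Z), mul(Z, Z))), mul(add(add(SZ, Z), Z), add(add(SSSZ, Z), mul(Z, Z)))))))))
  step 28: S(S(S(S(S(S(add(add(add(Z, Z), mul(Z, Z)), mul(add(add(SZ, Z), Z), add(add(SSSZ, Z), mul(Z, Z))))))))))
  step 29: S(S(S(S(S(S(add(add(Z, mul(Z, Z)), mul(add(add(SZ, Z), Z), add(add(SSSZ, Z), mul(Z, Z))))))))))
  step 30: S(S(S(S(S(S(add(mul(Z, Z), mul(add(add(SZ, Z), Z), add(add(SSSZ, Z), mul(Z, Z))))))))))
  step 31: S(S(S(S(S(S(add(Z, mul(add(add(SZ, Z), Z), add(add(SSSZ, Z), mul(Z, Z))))))))))
  step 32: S(S(S(S(S(S(mul(add(add(SZ, Z), Z), add(add(SSSZ, Z), mul(Z, Z)))))))))
  step 33: S(S(S(S(S(S(mul(add(S(add(Z, Z)), Z), add(add(SSSZ, Z), mul(Z, Z)))))))))
  step 34: S(S(S(S(S(S(mul(S(add(add(Z, Z), Z)), add(add(SSSZ, Z), mul(Z, Z)))))))))
  step 35: S(S(S(S(S(S(add(add(add(SSSZ, Z), mul(Z, Z)), mul(add(add(Z, Z), Z), add(add(SSSZ, Z), mul(Z, Z))))))))))
  step 36: S(S(S(S(S(S(add(add(S(add(SSZ, Z)), mul(Z, Z)), mul(add(add(Z, Z), Z), add(add(SSSZ, Z), mul(Z, Z))))))))))
  step 37: S(S(S(S(S(S(add(S(add(add(SSZ, Z), mul(Z, Z))), mul(add(add(Z, Z), Z), add(add(SSSZ, Z), mul(Z, Z))))))))))
  step 38: S(S(S(S(S(S(S(add(add(add(SSZ, Z), mul(Z, Z)), mul(add(add(Z, Z), Z), add(add(SSSZ, Z), mul(Z, Z)))))))))))
  step 39: S(S(S(S(S(S(S(add(add(S(add(SZ, Z)), mul(Z, Z)), mul(add(add(Z, Z), Z), add(add(SSSZ, Z), mul(Z, Z)))))))))))
  step 40: S(S(S(S(S(S(S(add(S(add(add(SZ, Z), mul(Z, Z))), mul(add(add(Z, Z), Z), add(add(SSSZ, Z), mul(Z, Z)))))))))))
  step 41: S(S(S(S(S(S(S(S(add(add(add(SZ, Z), mul(Z, Z)), mul(add(add(Z, Z), Z), add(add(SSSZ, Z), mul(Z, Z))))))))))))
  step 42: S(S(S(S(S(S(S(S(add(add(S(add(Z, Z)), mul(Z, Z)), mul(add(add(Z, Z), Z), add(add(SSSZ, Z), mul(Z, Z))))))))))))
  step 43: S(S(S(S(S(S(S(S(add(S(add(add(Z, Z), mul(Z, Z))), mul(add(add(Z, Z), Z), add(add(SSSZ, Z), mul(Z, Z))))))))))))
  step 44: S(S(S(S(S(S(S(S(S(add(add(add(Z, Z), mul(Z, Z)), mul(add(add(Z, Z), Z), add(add(SSSZ, Z), mul(Z, Z)))))))))))))
  step 45: S(S(S(S(S(S(S(S(S(add(add(Z, mul(Z, Z)), mul(add(add(Z, Z), Z), add(add(SSSZ, Z), mul(Z, Z)))))))))))))
  step 46: S(S(S(S(S(S(S(S(S(add(mul(Z, Z), mul(add(add(Z, Z), Z), add(add(SSSZ, Z), mul(Z, Z)))))))))))))
  step 47: S(S(S(S(S(S(S(S(S(add(Z, mul(add(add(Z, Z), Z), add(add(SSSZ, Z), mul(Z, Z)))))))))))))
  step 48: S(S(S(S(S(S(S(S(S(mul(add(add(Z, Z), Z), add(add(SSSZ, Z), mul(Z, Z))))))))))))
  step 49: S(S(S(S(S(S(S(S(S(mul(add(Z, Z), add(add(SSSZ, Z), mul(Z, Z))))))))))))
  step 50: S(S(S(S(S(S(S(S(S(mul(Z, add(add(SSSZ, Z), mul(Z, Z))))))))))))
  step 51: S^9(Z)

Term B:
  start: add(mul(SSSZ, SSSZ), Z)
  step 1: add(add(SSSZ, mul(SSZ, SSSZ)), Z)
  step 2: add(S(add(SSZ, mul(SSZ, SSSZ))), Z)
  step 3: S(add(add(SSZ, mul(SSZ, SSSZ)), Z))
  step 4: S(add(S(add(SZ, mul(SSZ, SSSZ))), Z))
  step 5: S(S(add(add(SZ, mul(SSZ, SSSZ)), Z)))
  step 6: S(S(add(S(add(Z, mul(SSZ, SSSZ))), Z)))
  step 7: S(S(S(add(add(Z, mul(SSZ, SSSZ)), Z))))
  step 8: S(S(S(add(mul(SSZ, SSSZ), Z))))
  step 9: S(S(S(add(add(SSSZ, mul(SZ, SSSZ)), Z))))
  step 10: S(S(S(add(S(add(SSZ, mul(SZ, SSSZ))), Z))))
  step 11: S(S(S(S(add(add(SSZ, mul(SZ, SSSZ)), Z)))))
  step 12: S(S(S(S(add(S(add(SZ, mul(SZ, SSSZ))), Z)))))
  step 13: S(S(S(S(S(add(add(SZ, mul(SZ, SSSZ)), Z))))))
  step 14: S(S(S(S(S(add(S(add(Z, mul(SZ, SSSZ))), Z))))))
  step 15: S(S(S(S(S(S(add(add(Z, mul(SZ, SSSZ)), Z)))))))
  step 16: S(S(S(S(S(S(add(mul(SZ, SSSZ), Z)))))))
  step 17: S(S(S(S(S(S(add(add(SSSZ, mul(Z, SSSZ)), Z)))))))
  step 18: S(S(S(S(S(S(add(S(add(SSZ, mul(Z, SSSZ))), Z)))))))
  step 19: S(S(S(S(S(S(S(add(add(SSZ, mul(Z, SSSZ)), Z))))))))
  step 20: S(S(S(S(S(S(S(add(S(add(SZ, mul(Z, SSSZ))), Z))))))))
  step 21: S(S(S(S(S(S(S(S(add(add(SZ, mul(Z, SSSZ)), Z)))))))))
  step 22: S(S(S(S(S(S(S(S(add(S(add(Z, mul(Z, SSSZ))), Z)))))))))
  step 23: S(S(S(S(S(S(S(S(S(add(add(Z, mul(Z, SSSZ)), Z))))))))))
  step 24: S(S(S(S(S(S(S(S(S(add(mul(Z, SSSZ), Z))))))))))
  step 25: S(S(S(S(S(S(S(S(S(add(Z, Z))))))))))
  step 26: S^9(Z)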